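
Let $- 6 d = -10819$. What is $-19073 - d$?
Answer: $- \frac{125257}{6} \approx -20876.0$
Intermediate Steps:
$d = \frac{10819}{6}$ ($d = \left(- \frac{1}{6}\right) \left(-10819\right) = \frac{10819}{6} \approx 1803.2$)
$-19073 - d = -19073 - \frac{10819}{6} = - \frac{125257}{6}$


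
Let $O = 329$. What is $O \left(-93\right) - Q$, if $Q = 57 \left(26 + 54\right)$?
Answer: $-35157$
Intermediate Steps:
$Q = 4560$ ($Q = 57 \cdot 80 = 4560$)
$O \left(-93\right) - Q = 329 \left(-93\right) - 4560 = -30597 - 4560 = -35157$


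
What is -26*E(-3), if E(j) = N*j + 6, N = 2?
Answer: 0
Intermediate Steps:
E(j) = 6 + 2*j (E(j) = 2*j + 6 = 6 + 2*j)
-26*E(-3) = -26*(6 + 2*(-3)) = -26*(6 - 6) = -26*0 = 0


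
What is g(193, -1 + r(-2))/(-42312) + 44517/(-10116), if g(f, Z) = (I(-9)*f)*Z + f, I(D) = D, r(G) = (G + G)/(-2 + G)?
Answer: -17458849/3963224 ≈ -4.4052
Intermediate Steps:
r(G) = 2*G/(-2 + G) (r(G) = (2*G)/(-2 + G) = 2*G/(-2 + G))
g(f, Z) = f - 9*Z*f (g(f, Z) = (-9*f)*Z + f = -9*Z*f + f = f - 9*Z*f)
g(193, -1 + r(-2))/(-42312) + 44517/(-10116) = (193*(1 - 9*(-1 + 2*(-2)/(-2 - 2))))/(-42312) + 44517/(-10116) = (193*(1 - 9*(-1 + 2*(-2)/(-4))))*(-1/42312) + 44517*(-1/10116) = (193*(1 - 9*(-1 + 2*(-2)*(-¼))))*(-1/42312) - 14839/3372 = (193*(1 - 9*(-1 + 1)))*(-1/42312) - 14839/3372 = (193*(1 - 9*0))*(-1/42312) - 14839/3372 = (193*(1 + 0))*(-1/42312) - 14839/3372 = (193*1)*(-1/42312) - 14839/3372 = 193*(-1/42312) - 14839/3372 = -193/42312 - 14839/3372 = -17458849/3963224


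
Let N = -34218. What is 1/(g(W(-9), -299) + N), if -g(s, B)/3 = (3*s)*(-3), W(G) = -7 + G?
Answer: -1/34650 ≈ -2.8860e-5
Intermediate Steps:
g(s, B) = 27*s (g(s, B) = -3*3*s*(-3) = -(-27)*s = 27*s)
1/(g(W(-9), -299) + N) = 1/(27*(-7 - 9) - 34218) = 1/(27*(-16) - 34218) = 1/(-432 - 34218) = 1/(-34650) = -1/34650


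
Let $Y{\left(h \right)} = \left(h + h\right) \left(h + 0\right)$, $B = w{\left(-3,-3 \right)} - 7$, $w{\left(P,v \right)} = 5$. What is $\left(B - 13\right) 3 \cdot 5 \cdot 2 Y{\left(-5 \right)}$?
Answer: $-22500$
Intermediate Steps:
$B = -2$ ($B = 5 - 7 = -2$)
$Y{\left(h \right)} = 2 h^{2}$ ($Y{\left(h \right)} = 2 h h = 2 h^{2}$)
$\left(B - 13\right) 3 \cdot 5 \cdot 2 Y{\left(-5 \right)} = \left(-2 - 13\right) 3 \cdot 5 \cdot 2 \cdot 2 \left(-5\right)^{2} = \left(-15\right) 3 \cdot 10 \cdot 2 \cdot 25 = - 45 \cdot 10 \cdot 50 = \left(-45\right) 500 = -22500$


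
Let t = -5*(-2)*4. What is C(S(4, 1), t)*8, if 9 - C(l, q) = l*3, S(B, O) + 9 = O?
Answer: 264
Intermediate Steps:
S(B, O) = -9 + O
t = 40 (t = 10*4 = 40)
C(l, q) = 9 - 3*l (C(l, q) = 9 - l*3 = 9 - 3*l)
C(S(4, 1), t)*8 = (9 - 3*(-9 + 1))*8 = (9 - 3*(-8))*8 = (9 + 24)*8 = 33*8 = 264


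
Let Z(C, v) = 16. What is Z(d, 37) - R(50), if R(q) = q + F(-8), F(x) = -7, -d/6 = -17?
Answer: -27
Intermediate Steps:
d = 102 (d = -6*(-17) = 102)
R(q) = -7 + q (R(q) = q - 7 = -7 + q)
Z(d, 37) - R(50) = 16 - (-7 + 50) = 16 - 1*43 = 16 - 43 = -27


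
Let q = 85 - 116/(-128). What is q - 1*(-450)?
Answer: 17149/32 ≈ 535.91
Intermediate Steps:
q = 2749/32 (q = 85 - 116*(-1/128) = 85 + 29/32 = 2749/32 ≈ 85.906)
q - 1*(-450) = 2749/32 - 1*(-450) = 2749/32 + 450 = 17149/32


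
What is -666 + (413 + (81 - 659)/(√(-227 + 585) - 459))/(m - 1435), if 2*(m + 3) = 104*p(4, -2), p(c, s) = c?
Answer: -172379523841/258697290 - 289*√358/129348645 ≈ -666.34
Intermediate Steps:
m = 205 (m = -3 + (104*4)/2 = -3 + (½)*416 = -3 + 208 = 205)
-666 + (413 + (81 - 659)/(√(-227 + 585) - 459))/(m - 1435) = -666 + (413 + (81 - 659)/(√(-227 + 585) - 459))/(205 - 1435) = -666 + (413 - 578/(√358 - 459))/(-1230) = -666 + (413 - 578/(-459 + √358))*(-1/1230) = -666 + (-413/1230 + 289/(615*(-459 + √358))) = -819593/1230 + 289/(615*(-459 + √358))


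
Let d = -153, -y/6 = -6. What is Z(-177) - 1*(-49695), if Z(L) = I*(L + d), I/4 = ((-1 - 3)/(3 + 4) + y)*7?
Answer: -277665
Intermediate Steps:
y = 36 (y = -6*(-6) = 36)
I = 992 (I = 4*(((-1 - 3)/(3 + 4) + 36)*7) = 4*((-4/7 + 36)*7) = 4*((248/7)*7) = 4*248 = 992)
Z(L) = -151776 + 992*L (Z(L) = 992*(L - 153) = 992*(-153 + L) = -151776 + 992*L)
Z(-177) - 1*(-49695) = (-151776 + 992*(-177)) - 1*(-49695) = (-151776 - 175584) + 49695 = -327360 + 49695 = -277665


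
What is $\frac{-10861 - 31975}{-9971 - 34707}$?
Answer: $\frac{21418}{22339} \approx 0.95877$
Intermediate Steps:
$\frac{-10861 - 31975}{-9971 - 34707} = - \frac{42836}{-9971 - 34707} = - \frac{42836}{-44678} = \left(-42836\right) \left(- \frac{1}{44678}\right) = \frac{21418}{22339}$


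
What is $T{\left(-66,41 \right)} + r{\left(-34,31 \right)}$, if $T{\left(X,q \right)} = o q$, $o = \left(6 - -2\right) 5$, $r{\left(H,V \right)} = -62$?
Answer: $1578$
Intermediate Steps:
$o = 40$ ($o = \left(6 + \left(-1 + 3\right)\right) 5 = \left(6 + 2\right) 5 = 8 \cdot 5 = 40$)
$T{\left(X,q \right)} = 40 q$
$T{\left(-66,41 \right)} + r{\left(-34,31 \right)} = 40 \cdot 41 - 62 = 1640 - 62 = 1578$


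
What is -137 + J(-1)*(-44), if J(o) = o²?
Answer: -181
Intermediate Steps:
-137 + J(-1)*(-44) = -137 + (-1)²*(-44) = -137 + 1*(-44) = -137 - 44 = -181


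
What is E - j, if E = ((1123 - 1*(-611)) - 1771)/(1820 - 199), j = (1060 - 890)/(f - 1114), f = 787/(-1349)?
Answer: 316111729/2437291833 ≈ 0.12970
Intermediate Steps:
f = -787/1349 (f = 787*(-1/1349) = -787/1349 ≈ -0.58340)
j = -229330/1503573 (j = (1060 - 890)/(-787/1349 - 1114) = 170/(-1503573/1349) = 170*(-1349/1503573) = -229330/1503573 ≈ -0.15252)
E = -37/1621 (E = ((1123 + 611) - 1771)/1621 = (1734 - 1771)*(1/1621) = -37*1/1621 = -37/1621 ≈ -0.022825)
E - j = -37/1621 - 1*(-229330/1503573) = -37/1621 + 229330/1503573 = 316111729/2437291833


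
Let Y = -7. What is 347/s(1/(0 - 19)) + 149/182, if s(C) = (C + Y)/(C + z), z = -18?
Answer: 5420447/6097 ≈ 889.04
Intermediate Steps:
s(C) = (-7 + C)/(-18 + C) (s(C) = (C - 7)/(C - 18) = (-7 + C)/(-18 + C))
347/s(1/(0 - 19)) + 149/182 = 347/(((-7 + 1/(0 - 19))/(-18 + 1/(0 - 19)))) + 149/182 = 347/(((-7 + 1/(-19))/(-18 + 1/(-19)))) + 149*(1/182) = 347/(((-7 - 1/19)/(-18 - 1/19))) + 149/182 = 347/((-134/19/(-343/19))) + 149/182 = 347/((-19/343*(-134/19))) + 149/182 = 347/(134/343) + 149/182 = 347*(343/134) + 149/182 = 119021/134 + 149/182 = 5420447/6097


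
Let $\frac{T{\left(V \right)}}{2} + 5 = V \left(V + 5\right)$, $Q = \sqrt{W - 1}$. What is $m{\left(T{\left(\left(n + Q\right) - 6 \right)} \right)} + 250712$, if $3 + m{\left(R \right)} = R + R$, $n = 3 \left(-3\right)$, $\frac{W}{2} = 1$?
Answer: $251193$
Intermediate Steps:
$W = 2$ ($W = 2 \cdot 1 = 2$)
$Q = 1$ ($Q = \sqrt{2 - 1} = \sqrt{1} = 1$)
$n = -9$
$T{\left(V \right)} = -10 + 2 V \left(5 + V\right)$ ($T{\left(V \right)} = -10 + 2 V \left(V + 5\right) = -10 + 2 V \left(5 + V\right)$)
$m{\left(R \right)} = -3 + 2 R$ ($m{\left(R \right)} = -3 + \left(R + R\right) = -3 + 2 R$)
$m{\left(T{\left(\left(n + Q\right) - 6 \right)} \right)} + 250712 = \left(-3 + 2 \left(-10 + 2 \left(\left(-9 + 1\right) - 6\right)^{2} + 10 \left(\left(-9 + 1\right) - 6\right)\right)\right) + 250712 = \left(-3 + 2 \left(-10 + 2 \left(-8 - 6\right)^{2} + 10 \left(-8 - 6\right)\right)\right) + 250712 = \left(-3 + 2 \left(-10 + 2 \left(-14\right)^{2} + 10 \left(-14\right)\right)\right) + 250712 = \left(-3 + 2 \left(-10 + 2 \cdot 196 - 140\right)\right) + 250712 = \left(-3 + 2 \left(-10 + 392 - 140\right)\right) + 250712 = \left(-3 + 2 \cdot 242\right) + 250712 = \left(-3 + 484\right) + 250712 = 481 + 250712 = 251193$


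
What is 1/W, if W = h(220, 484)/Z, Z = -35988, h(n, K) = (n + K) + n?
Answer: -2999/77 ≈ -38.948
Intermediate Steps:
h(n, K) = K + 2*n (h(n, K) = (K + n) + n = K + 2*n)
W = -77/2999 (W = (484 + 2*220)/(-35988) = (484 + 440)*(-1/35988) = 924*(-1/35988) = -77/2999 ≈ -0.025675)
1/W = 1/(-77/2999) = -2999/77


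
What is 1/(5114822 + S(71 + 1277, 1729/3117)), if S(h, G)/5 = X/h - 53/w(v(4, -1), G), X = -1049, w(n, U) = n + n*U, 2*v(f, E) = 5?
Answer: 3266204/16705816676105 ≈ 1.9551e-7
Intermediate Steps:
v(f, E) = 5/2 (v(f, E) = (½)*5 = 5/2)
w(n, U) = n + U*n
S(h, G) = -5245/h - 265/(5/2 + 5*G/2) (S(h, G) = 5*(-1049/h - 53*2/(5*(1 + G))) = 5*(-1049/h - 53/(5/2 + 5*G/2)) = -5245/h - 265/(5/2 + 5*G/2))
1/(5114822 + S(71 + 1277, 1729/3117)) = 1/(5114822 + (-5245 - 9068605/3117 - 106*(71 + 1277))/((71 + 1277)*(1 + 1729/3117))) = 1/(5114822 + (-5245 - 9068605/3117 - 106*1348)/(1348*(1 + 1729*(1/3117)))) = 1/(5114822 + (-5245 - 5245*1729/3117 - 142888)/(1348*(1 + 1729/3117))) = 1/(5114822 + (-5245 - 9068605/3117 - 142888)/(1348*(4846/3117))) = 1/(5114822 + (1/1348)*(3117/4846)*(-470799166/3117)) = 1/(5114822 - 235399583/3266204) = 1/(16705816676105/3266204) = 3266204/16705816676105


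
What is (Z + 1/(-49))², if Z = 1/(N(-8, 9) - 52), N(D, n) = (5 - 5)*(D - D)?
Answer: 10201/6492304 ≈ 0.0015712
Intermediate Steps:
N(D, n) = 0 (N(D, n) = 0*0 = 0)
Z = -1/52 (Z = 1/(0 - 52) = 1/(-52) = -1/52 ≈ -0.019231)
(Z + 1/(-49))² = (-1/52 + 1/(-49))² = (-1/52 - 1/49)² = (-101/2548)² = 10201/6492304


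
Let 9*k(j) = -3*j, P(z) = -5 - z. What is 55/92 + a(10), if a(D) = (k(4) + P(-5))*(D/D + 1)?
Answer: -571/276 ≈ -2.0688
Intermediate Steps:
k(j) = -j/3 (k(j) = (-3*j)/9 = -j/3)
a(D) = -8/3 (a(D) = (-⅓*4 + (-5 - 1*(-5)))*(D/D + 1) = (-4/3 + (-5 + 5))*(1 + 1) = (-4/3 + 0)*2 = -4/3*2 = -8/3)
55/92 + a(10) = 55/92 - 8/3 = -571/276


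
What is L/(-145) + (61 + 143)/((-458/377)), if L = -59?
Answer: -5562319/33205 ≈ -167.51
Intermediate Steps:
L/(-145) + (61 + 143)/((-458/377)) = -59/(-145) + (61 + 143)/((-458/377)) = -59*(-1/145) + 204/((-458*1/377)) = 59/145 + 204/(-458/377) = 59/145 + 204*(-377/458) = 59/145 - 38454/229 = -5562319/33205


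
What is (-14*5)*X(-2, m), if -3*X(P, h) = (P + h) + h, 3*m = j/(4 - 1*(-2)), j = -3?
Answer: -490/9 ≈ -54.444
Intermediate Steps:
m = -⅙ (m = (-3/(4 - 1*(-2)))/3 = (-3/(4 + 2))/3 = (-3/6)/3 = (-3*⅙)/3 = (⅓)*(-½) = -⅙ ≈ -0.16667)
X(P, h) = -2*h/3 - P/3 (X(P, h) = -((P + h) + h)/3 = -(P + 2*h)/3 = -2*h/3 - P/3)
(-14*5)*X(-2, m) = (-14*5)*(-⅔*(-⅙) - ⅓*(-2)) = -70*(⅑ + ⅔) = -70*7/9 = -490/9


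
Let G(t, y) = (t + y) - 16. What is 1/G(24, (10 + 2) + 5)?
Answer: 1/25 ≈ 0.040000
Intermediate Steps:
G(t, y) = -16 + t + y
1/G(24, (10 + 2) + 5) = 1/(-16 + 24 + ((10 + 2) + 5)) = 1/(-16 + 24 + (12 + 5)) = 1/(-16 + 24 + 17) = 1/25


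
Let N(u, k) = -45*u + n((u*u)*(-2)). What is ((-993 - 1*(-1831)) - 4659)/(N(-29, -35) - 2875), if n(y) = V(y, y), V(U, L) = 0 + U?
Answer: 3821/3252 ≈ 1.1750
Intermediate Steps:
V(U, L) = U
n(y) = y
N(u, k) = -45*u - 2*u**2 (N(u, k) = -45*u + (u*u)*(-2) = -45*u + u**2*(-2) = -45*u - 2*u**2)
((-993 - 1*(-1831)) - 4659)/(N(-29, -35) - 2875) = ((-993 - 1*(-1831)) - 4659)/(-29*(-45 - 2*(-29)) - 2875) = ((-993 + 1831) - 4659)/(-29*(-45 + 58) - 2875) = (838 - 4659)/(-29*13 - 2875) = -3821/(-377 - 2875) = -3821/(-3252) = -3821*(-1/3252) = 3821/3252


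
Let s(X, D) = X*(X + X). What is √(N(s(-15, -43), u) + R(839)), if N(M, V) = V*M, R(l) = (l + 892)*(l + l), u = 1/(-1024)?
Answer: √2974328382/32 ≈ 1704.3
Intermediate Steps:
s(X, D) = 2*X² (s(X, D) = X*(2*X) = 2*X²)
u = -1/1024 ≈ -0.00097656
R(l) = 2*l*(892 + l) (R(l) = (892 + l)*(2*l) = 2*l*(892 + l))
N(M, V) = M*V
√(N(s(-15, -43), u) + R(839)) = √((2*(-15)²)*(-1/1024) + 2*839*(892 + 839)) = √((2*225)*(-1/1024) + 2*839*1731) = √(450*(-1/1024) + 2904618) = √(-225/512 + 2904618) = √(1487164191/512) = √2974328382/32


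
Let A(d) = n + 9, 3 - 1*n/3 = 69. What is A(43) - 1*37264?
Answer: -37453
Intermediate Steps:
n = -198 (n = 9 - 3*69 = 9 - 207 = -198)
A(d) = -189 (A(d) = -198 + 9 = -189)
A(43) - 1*37264 = -189 - 1*37264 = -189 - 37264 = -37453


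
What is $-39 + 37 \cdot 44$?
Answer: $1589$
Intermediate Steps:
$-39 + 37 \cdot 44 = -39 + 1628 = 1589$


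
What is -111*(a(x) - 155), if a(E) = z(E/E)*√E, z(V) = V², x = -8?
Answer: 17205 - 222*I*√2 ≈ 17205.0 - 313.96*I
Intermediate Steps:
a(E) = √E (a(E) = (E/E)²*√E = 1²*√E = 1*√E = √E)
-111*(a(x) - 155) = -111*(√(-8) - 155) = -111*(2*I*√2 - 155) = -111*(-155 + 2*I*√2) = 17205 - 222*I*√2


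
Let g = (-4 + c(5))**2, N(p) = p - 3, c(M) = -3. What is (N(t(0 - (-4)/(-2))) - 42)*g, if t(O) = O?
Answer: -2303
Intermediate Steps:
N(p) = -3 + p
g = 49 (g = (-4 - 3)**2 = (-7)**2 = 49)
(N(t(0 - (-4)/(-2))) - 42)*g = ((-3 + (0 - (-4)/(-2))) - 42)*49 = ((-3 + (0 - (-4)*(-1)/2)) - 42)*49 = ((-3 + (0 - 1*2)) - 42)*49 = ((-3 + (0 - 2)) - 42)*49 = ((-3 - 2) - 42)*49 = (-5 - 42)*49 = -47*49 = -2303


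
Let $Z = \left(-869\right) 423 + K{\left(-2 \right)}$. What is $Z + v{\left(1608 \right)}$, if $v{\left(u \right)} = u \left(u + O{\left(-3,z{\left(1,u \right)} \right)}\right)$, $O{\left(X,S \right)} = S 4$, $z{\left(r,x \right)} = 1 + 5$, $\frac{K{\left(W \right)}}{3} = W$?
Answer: $2256663$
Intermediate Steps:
$K{\left(W \right)} = 3 W$
$Z = -367593$ ($Z = \left(-869\right) 423 + 3 \left(-2\right) = -367587 - 6 = -367593$)
$z{\left(r,x \right)} = 6$
$O{\left(X,S \right)} = 4 S$
$v{\left(u \right)} = u \left(24 + u\right)$ ($v{\left(u \right)} = u \left(u + 4 \cdot 6\right) = u \left(u + 24\right) = u \left(24 + u\right)$)
$Z + v{\left(1608 \right)} = -367593 + 1608 \left(24 + 1608\right) = -367593 + 1608 \cdot 1632 = -367593 + 2624256 = 2256663$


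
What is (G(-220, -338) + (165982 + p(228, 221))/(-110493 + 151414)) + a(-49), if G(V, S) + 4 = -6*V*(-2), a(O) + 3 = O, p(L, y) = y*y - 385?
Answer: -110108578/40921 ≈ -2690.8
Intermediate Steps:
p(L, y) = -385 + y² (p(L, y) = y² - 385 = -385 + y²)
a(O) = -3 + O
G(V, S) = -4 + 12*V (G(V, S) = -4 - 6*V*(-2) = -4 + 12*V)
(G(-220, -338) + (165982 + p(228, 221))/(-110493 + 151414)) + a(-49) = ((-4 + 12*(-220)) + (165982 + (-385 + 221²))/(-110493 + 151414)) + (-3 - 49) = ((-4 - 2640) + (165982 + (-385 + 48841))/40921) - 52 = (-2644 + (165982 + 48456)*(1/40921)) - 52 = (-2644 + 214438*(1/40921)) - 52 = (-2644 + 214438/40921) - 52 = -107980686/40921 - 52 = -110108578/40921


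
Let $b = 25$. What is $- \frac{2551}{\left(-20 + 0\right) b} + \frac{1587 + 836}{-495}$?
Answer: $\frac{10249}{49500} \approx 0.20705$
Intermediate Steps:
$- \frac{2551}{\left(-20 + 0\right) b} + \frac{1587 + 836}{-495} = - \frac{2551}{\left(-20 + 0\right) 25} + \frac{1587 + 836}{-495} = - \frac{2551}{\left(-20\right) 25} + 2423 \left(- \frac{1}{495}\right) = - \frac{2551}{-500} - \frac{2423}{495} = \left(-2551\right) \left(- \frac{1}{500}\right) - \frac{2423}{495} = \frac{2551}{500} - \frac{2423}{495} = \frac{10249}{49500}$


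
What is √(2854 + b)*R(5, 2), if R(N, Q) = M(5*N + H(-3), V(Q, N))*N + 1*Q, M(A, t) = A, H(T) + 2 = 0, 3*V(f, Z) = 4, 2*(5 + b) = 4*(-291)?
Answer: 117*√2267 ≈ 5570.7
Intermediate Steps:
b = -587 (b = -5 + (4*(-291))/2 = -5 + (½)*(-1164) = -5 - 582 = -587)
V(f, Z) = 4/3 (V(f, Z) = (⅓)*4 = 4/3)
H(T) = -2 (H(T) = -2 + 0 = -2)
R(N, Q) = Q + N*(-2 + 5*N) (R(N, Q) = (5*N - 2)*N + 1*Q = (-2 + 5*N)*N + Q = N*(-2 + 5*N) + Q = Q + N*(-2 + 5*N))
√(2854 + b)*R(5, 2) = √(2854 - 587)*(2 + 5*(-2 + 5*5)) = √2267*(2 + 5*(-2 + 25)) = √2267*(2 + 5*23) = √2267*(2 + 115) = √2267*117 = 117*√2267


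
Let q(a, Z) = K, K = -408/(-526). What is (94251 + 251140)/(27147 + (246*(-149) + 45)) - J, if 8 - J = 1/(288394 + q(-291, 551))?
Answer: -7984632754589/179418032403 ≈ -44.503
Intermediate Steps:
K = 204/263 (K = -408*(-1/526) = 204/263 ≈ 0.77567)
q(a, Z) = 204/263
J = 606782345/75847826 (J = 8 - 1/(288394 + 204/263) = 8 - 1/75847826/263 = 8 - 1*263/75847826 = 8 - 263/75847826 = 606782345/75847826 ≈ 8.0000)
(94251 + 251140)/(27147 + (246*(-149) + 45)) - J = (94251 + 251140)/(27147 + (246*(-149) + 45)) - 1*606782345/75847826 = 345391/(27147 + (-36654 + 45)) - 606782345/75847826 = 345391/(27147 - 36609) - 606782345/75847826 = 345391/(-9462) - 606782345/75847826 = 345391*(-1/9462) - 606782345/75847826 = -345391/9462 - 606782345/75847826 = -7984632754589/179418032403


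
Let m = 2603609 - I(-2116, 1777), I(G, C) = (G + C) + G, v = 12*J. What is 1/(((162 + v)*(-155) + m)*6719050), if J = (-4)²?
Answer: 1/17141600045700 ≈ 5.8338e-14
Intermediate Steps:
J = 16
v = 192 (v = 12*16 = 192)
I(G, C) = C + 2*G (I(G, C) = (C + G) + G = C + 2*G)
m = 2606064 (m = 2603609 - (1777 + 2*(-2116)) = 2603609 - (1777 - 4232) = 2603609 - 1*(-2455) = 2603609 + 2455 = 2606064)
1/(((162 + v)*(-155) + m)*6719050) = 1/(((162 + 192)*(-155) + 2606064)*6719050) = (1/6719050)/(354*(-155) + 2606064) = (1/6719050)/(-54870 + 2606064) = (1/6719050)/2551194 = (1/2551194)*(1/6719050) = 1/17141600045700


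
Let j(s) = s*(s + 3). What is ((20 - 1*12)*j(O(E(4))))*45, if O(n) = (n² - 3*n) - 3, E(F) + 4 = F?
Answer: 0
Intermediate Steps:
E(F) = -4 + F
O(n) = -3 + n² - 3*n
j(s) = s*(3 + s)
((20 - 1*12)*j(O(E(4))))*45 = ((20 - 1*12)*((-3 + (-4 + 4)² - 3*(-4 + 4))*(3 + (-3 + (-4 + 4)² - 3*(-4 + 4)))))*45 = ((20 - 12)*((-3 + 0² - 3*0)*(3 + (-3 + 0² - 3*0))))*45 = (8*((-3 + 0 + 0)*(3 + (-3 + 0 + 0))))*45 = (8*(-3*(3 - 3)))*45 = (8*(-3*0))*45 = (8*0)*45 = 0*45 = 0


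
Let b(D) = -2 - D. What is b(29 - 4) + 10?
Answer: -17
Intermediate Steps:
b(29 - 4) + 10 = (-2 - (29 - 4)) + 10 = (-2 - 1*25) + 10 = (-2 - 25) + 10 = -27 + 10 = -17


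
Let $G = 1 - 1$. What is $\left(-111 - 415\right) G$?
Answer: $0$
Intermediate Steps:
$G = 0$ ($G = 1 - 1 = 0$)
$\left(-111 - 415\right) G = \left(-111 - 415\right) 0 = \left(-526\right) 0 = 0$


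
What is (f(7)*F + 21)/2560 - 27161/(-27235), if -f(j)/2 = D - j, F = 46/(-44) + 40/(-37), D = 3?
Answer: 1133751661/1135067648 ≈ 0.99884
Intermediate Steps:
F = -1731/814 (F = 46*(-1/44) + 40*(-1/37) = -23/22 - 40/37 = -1731/814 ≈ -2.1265)
f(j) = -6 + 2*j (f(j) = -2*(3 - j) = -6 + 2*j)
(f(7)*F + 21)/2560 - 27161/(-27235) = ((-6 + 2*7)*(-1731/814) + 21)/2560 - 27161/(-27235) = ((-6 + 14)*(-1731/814) + 21)*(1/2560) - 27161*(-1/27235) = (8*(-1731/814) + 21)*(1/2560) + 27161/27235 = (-6924/407 + 21)*(1/2560) + 27161/27235 = (1623/407)*(1/2560) + 27161/27235 = 1623/1041920 + 27161/27235 = 1133751661/1135067648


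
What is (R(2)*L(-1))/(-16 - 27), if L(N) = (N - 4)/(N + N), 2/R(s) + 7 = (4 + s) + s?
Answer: -5/43 ≈ -0.11628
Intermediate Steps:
R(s) = 2/(-3 + 2*s) (R(s) = 2/(-7 + ((4 + s) + s)) = 2/(-7 + (4 + 2*s)) = 2/(-3 + 2*s))
L(N) = (-4 + N)/(2*N) (L(N) = (-4 + N)/((2*N)) = (-4 + N)*(1/(2*N)) = (-4 + N)/(2*N))
(R(2)*L(-1))/(-16 - 27) = ((2/(-3 + 2*2))*((1/2)*(-4 - 1)/(-1)))/(-16 - 27) = ((2/(-3 + 4))*((1/2)*(-1)*(-5)))/(-43) = ((2/1)*(5/2))*(-1/43) = ((2*1)*(5/2))*(-1/43) = (2*(5/2))*(-1/43) = 5*(-1/43) = -5/43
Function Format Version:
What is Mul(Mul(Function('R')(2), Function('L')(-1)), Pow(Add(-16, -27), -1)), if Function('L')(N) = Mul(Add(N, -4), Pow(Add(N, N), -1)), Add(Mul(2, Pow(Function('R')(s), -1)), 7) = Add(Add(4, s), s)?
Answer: Rational(-5, 43) ≈ -0.11628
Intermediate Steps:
Function('R')(s) = Mul(2, Pow(Add(-3, Mul(2, s)), -1)) (Function('R')(s) = Mul(2, Pow(Add(-7, Add(Add(4, s), s)), -1)) = Mul(2, Pow(Add(-7, Add(4, Mul(2, s))), -1)) = Mul(2, Pow(Add(-3, Mul(2, s)), -1)))
Function('L')(N) = Mul(Rational(1, 2), Pow(N, -1), Add(-4, N)) (Function('L')(N) = Mul(Add(-4, N), Pow(Mul(2, N), -1)) = Mul(Add(-4, N), Mul(Rational(1, 2), Pow(N, -1))) = Mul(Rational(1, 2), Pow(N, -1), Add(-4, N)))
Mul(Mul(Function('R')(2), Function('L')(-1)), Pow(Add(-16, -27), -1)) = Mul(Mul(Mul(2, Pow(Add(-3, Mul(2, 2)), -1)), Mul(Rational(1, 2), Pow(-1, -1), Add(-4, -1))), Pow(Add(-16, -27), -1)) = Mul(Mul(Mul(2, Pow(Add(-3, 4), -1)), Mul(Rational(1, 2), -1, -5)), Pow(-43, -1)) = Mul(Mul(Mul(2, Pow(1, -1)), Rational(5, 2)), Rational(-1, 43)) = Mul(Mul(Mul(2, 1), Rational(5, 2)), Rational(-1, 43)) = Mul(Mul(2, Rational(5, 2)), Rational(-1, 43)) = Mul(5, Rational(-1, 43)) = Rational(-5, 43)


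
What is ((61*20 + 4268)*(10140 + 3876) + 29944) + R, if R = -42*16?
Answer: 76949080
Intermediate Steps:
R = -672
((61*20 + 4268)*(10140 + 3876) + 29944) + R = ((61*20 + 4268)*(10140 + 3876) + 29944) - 672 = ((1220 + 4268)*14016 + 29944) - 672 = (5488*14016 + 29944) - 672 = (76919808 + 29944) - 672 = 76949752 - 672 = 76949080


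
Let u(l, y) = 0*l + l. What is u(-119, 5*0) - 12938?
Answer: -13057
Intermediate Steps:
u(l, y) = l (u(l, y) = 0 + l = l)
u(-119, 5*0) - 12938 = -119 - 12938 = -13057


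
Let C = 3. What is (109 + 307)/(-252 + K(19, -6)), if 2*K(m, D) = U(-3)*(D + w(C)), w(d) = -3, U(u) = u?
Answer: -832/477 ≈ -1.7442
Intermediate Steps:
K(m, D) = 9/2 - 3*D/2 (K(m, D) = (-3*(D - 3))/2 = (-3*(-3 + D))/2 = (9 - 3*D)/2 = 9/2 - 3*D/2)
(109 + 307)/(-252 + K(19, -6)) = (109 + 307)/(-252 + (9/2 - 3/2*(-6))) = 416/(-252 + (9/2 + 9)) = 416/(-252 + 27/2) = 416/(-477/2) = 416*(-2/477) = -832/477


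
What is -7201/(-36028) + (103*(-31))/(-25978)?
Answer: 4872661/15095732 ≈ 0.32278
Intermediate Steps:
-7201/(-36028) + (103*(-31))/(-25978) = -7201*(-1/36028) - 3193*(-1/25978) = 7201/36028 + 103/838 = 4872661/15095732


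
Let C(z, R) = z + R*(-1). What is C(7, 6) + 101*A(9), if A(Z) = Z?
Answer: 910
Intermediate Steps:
C(z, R) = z - R
C(7, 6) + 101*A(9) = (7 - 1*6) + 101*9 = (7 - 6) + 909 = 1 + 909 = 910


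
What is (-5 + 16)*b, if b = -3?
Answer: -33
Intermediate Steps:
(-5 + 16)*b = (-5 + 16)*(-3) = 11*(-3) = -33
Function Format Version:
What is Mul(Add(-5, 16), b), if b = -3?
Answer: -33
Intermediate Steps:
Mul(Add(-5, 16), b) = Mul(Add(-5, 16), -3) = Mul(11, -3) = -33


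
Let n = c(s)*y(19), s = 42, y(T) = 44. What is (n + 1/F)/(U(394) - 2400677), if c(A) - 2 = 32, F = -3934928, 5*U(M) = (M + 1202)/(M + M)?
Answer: -5798352502695/9304792209025888 ≈ -0.00062316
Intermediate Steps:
U(M) = (1202 + M)/(10*M) (U(M) = ((M + 1202)/(M + M))/5 = ((1202 + M)/((2*M)))/5 = ((1202 + M)*(1/(2*M)))/5 = ((1202 + M)/(2*M))/5 = (1202 + M)/(10*M))
c(A) = 34 (c(A) = 2 + 32 = 34)
n = 1496 (n = 34*44 = 1496)
(n + 1/F)/(U(394) - 2400677) = (1496 + 1/(-3934928))/((⅒)*(1202 + 394)/394 - 2400677) = (1496 - 1/3934928)/((⅒)*(1/394)*1596 - 2400677) = 5886652287/(3934928*(399/985 - 2400677)) = 5886652287/(3934928*(-2364666446/985)) = (5886652287/3934928)*(-985/2364666446) = -5798352502695/9304792209025888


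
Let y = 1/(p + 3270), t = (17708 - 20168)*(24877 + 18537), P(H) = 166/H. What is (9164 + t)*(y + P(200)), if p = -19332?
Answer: -17794377151837/200775 ≈ -8.8628e+7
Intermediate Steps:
t = -106798440 (t = -2460*43414 = -106798440)
y = -1/16062 (y = 1/(-19332 + 3270) = 1/(-16062) = -1/16062 ≈ -6.2259e-5)
(9164 + t)*(y + P(200)) = (9164 - 106798440)*(-1/16062 + 166/200) = -106789276*(-1/16062 + 166*(1/200)) = -106789276*(-1/16062 + 83/100) = -106789276*666523/803100 = -17794377151837/200775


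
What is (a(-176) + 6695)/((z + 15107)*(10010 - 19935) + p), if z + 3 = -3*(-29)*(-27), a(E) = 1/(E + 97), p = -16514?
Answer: -528904/10002181231 ≈ -5.2879e-5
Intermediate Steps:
a(E) = 1/(97 + E)
z = -2352 (z = -3 - 3*(-29)*(-27) = -3 + 87*(-27) = -3 - 2349 = -2352)
(a(-176) + 6695)/((z + 15107)*(10010 - 19935) + p) = (1/(97 - 176) + 6695)/((-2352 + 15107)*(10010 - 19935) - 16514) = (1/(-79) + 6695)/(12755*(-9925) - 16514) = (-1/79 + 6695)/(-126593375 - 16514) = (528904/79)/(-126609889) = (528904/79)*(-1/126609889) = -528904/10002181231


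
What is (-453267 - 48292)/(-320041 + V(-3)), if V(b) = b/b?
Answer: 501559/320040 ≈ 1.5672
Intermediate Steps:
V(b) = 1
(-453267 - 48292)/(-320041 + V(-3)) = (-453267 - 48292)/(-320041 + 1) = -501559/(-320040) = -501559*(-1/320040) = 501559/320040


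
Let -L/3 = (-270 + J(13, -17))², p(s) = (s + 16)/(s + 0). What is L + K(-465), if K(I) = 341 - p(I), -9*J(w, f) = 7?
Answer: -919117151/4185 ≈ -2.1962e+5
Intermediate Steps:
J(w, f) = -7/9 (J(w, f) = -⅑*7 = -7/9)
p(s) = (16 + s)/s
L = -5938969/27 (L = -3*(-270 - 7/9)² = -3*(-2437/9)² = -3*5938969/81 = -5938969/27 ≈ -2.1996e+5)
K(I) = 341 - (16 + I)/I
L + K(-465) = -5938969/27 + (340 - 16/(-465)) = -5938969/27 + (340 - 16*(-1/465)) = -5938969/27 + (340 + 16/465) = -5938969/27 + 158116/465 = -919117151/4185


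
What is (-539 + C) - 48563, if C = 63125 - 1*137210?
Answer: -123187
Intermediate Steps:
C = -74085 (C = 63125 - 137210 = -74085)
(-539 + C) - 48563 = (-539 - 74085) - 48563 = -74624 - 48563 = -123187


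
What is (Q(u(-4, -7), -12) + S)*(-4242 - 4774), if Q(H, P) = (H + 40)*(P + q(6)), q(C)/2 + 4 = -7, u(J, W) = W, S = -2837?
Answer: 35694344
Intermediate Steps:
q(C) = -22 (q(C) = -8 + 2*(-7) = -8 - 14 = -22)
Q(H, P) = (-22 + P)*(40 + H) (Q(H, P) = (H + 40)*(P - 22) = (40 + H)*(-22 + P) = (-22 + P)*(40 + H))
(Q(u(-4, -7), -12) + S)*(-4242 - 4774) = ((-880 - 22*(-7) + 40*(-12) - 7*(-12)) - 2837)*(-4242 - 4774) = ((-880 + 154 - 480 + 84) - 2837)*(-9016) = (-1122 - 2837)*(-9016) = -3959*(-9016) = 35694344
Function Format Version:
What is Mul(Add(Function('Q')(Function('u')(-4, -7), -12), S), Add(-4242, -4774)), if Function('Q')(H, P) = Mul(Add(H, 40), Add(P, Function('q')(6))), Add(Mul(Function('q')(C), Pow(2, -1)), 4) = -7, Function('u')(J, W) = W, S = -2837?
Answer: 35694344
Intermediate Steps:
Function('q')(C) = -22 (Function('q')(C) = Add(-8, Mul(2, -7)) = Add(-8, -14) = -22)
Function('Q')(H, P) = Mul(Add(-22, P), Add(40, H)) (Function('Q')(H, P) = Mul(Add(H, 40), Add(P, -22)) = Mul(Add(40, H), Add(-22, P)) = Mul(Add(-22, P), Add(40, H)))
Mul(Add(Function('Q')(Function('u')(-4, -7), -12), S), Add(-4242, -4774)) = Mul(Add(Add(-880, Mul(-22, -7), Mul(40, -12), Mul(-7, -12)), -2837), Add(-4242, -4774)) = Mul(Add(Add(-880, 154, -480, 84), -2837), -9016) = Mul(Add(-1122, -2837), -9016) = Mul(-3959, -9016) = 35694344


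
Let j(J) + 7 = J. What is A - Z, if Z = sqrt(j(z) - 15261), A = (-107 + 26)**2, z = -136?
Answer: 6561 - 2*I*sqrt(3851) ≈ 6561.0 - 124.11*I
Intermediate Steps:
j(J) = -7 + J
A = 6561 (A = (-81)**2 = 6561)
Z = 2*I*sqrt(3851) (Z = sqrt((-7 - 136) - 15261) = sqrt(-143 - 15261) = sqrt(-15404) = 2*I*sqrt(3851) ≈ 124.11*I)
A - Z = 6561 - 2*I*sqrt(3851)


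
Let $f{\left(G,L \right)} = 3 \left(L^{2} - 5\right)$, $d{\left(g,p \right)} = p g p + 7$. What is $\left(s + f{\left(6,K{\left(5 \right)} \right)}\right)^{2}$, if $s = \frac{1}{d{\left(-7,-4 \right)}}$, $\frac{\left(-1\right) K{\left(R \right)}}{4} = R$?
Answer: $\frac{15481331776}{11025} \approx 1.4042 \cdot 10^{6}$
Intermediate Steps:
$d{\left(g,p \right)} = 7 + g p^{2}$ ($d{\left(g,p \right)} = g p p + 7 = g p^{2} + 7 = 7 + g p^{2}$)
$K{\left(R \right)} = - 4 R$
$s = - \frac{1}{105}$ ($s = \frac{1}{7 - 7 \left(-4\right)^{2}} = \frac{1}{7 - 112} = \frac{1}{-105} = - \frac{1}{105} \approx -0.0095238$)
$f{\left(G,L \right)} = -15 + 3 L^{2}$ ($f{\left(G,L \right)} = 3 \left(-5 + L^{2}\right) = -15 + 3 L^{2}$)
$\left(s + f{\left(6,K{\left(5 \right)} \right)}\right)^{2} = \left(- \frac{1}{105} - \left(15 - 3 \left(\left(-4\right) 5\right)^{2}\right)\right)^{2} = \left(- \frac{1}{105} - \left(15 - 3 \left(-20\right)^{2}\right)\right)^{2} = \left(- \frac{1}{105} + \left(-15 + 3 \cdot 400\right)\right)^{2} = \left(- \frac{1}{105} + \left(-15 + 1200\right)\right)^{2} = \left(- \frac{1}{105} + 1185\right)^{2} = \left(\frac{124424}{105}\right)^{2} = \frac{15481331776}{11025}$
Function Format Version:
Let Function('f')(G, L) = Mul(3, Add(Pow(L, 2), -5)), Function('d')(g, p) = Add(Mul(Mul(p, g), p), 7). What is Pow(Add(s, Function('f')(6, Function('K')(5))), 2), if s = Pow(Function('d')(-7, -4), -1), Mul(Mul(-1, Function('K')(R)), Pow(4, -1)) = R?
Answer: Rational(15481331776, 11025) ≈ 1.4042e+6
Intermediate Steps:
Function('d')(g, p) = Add(7, Mul(g, Pow(p, 2))) (Function('d')(g, p) = Add(Mul(Mul(g, p), p), 7) = Add(Mul(g, Pow(p, 2)), 7) = Add(7, Mul(g, Pow(p, 2))))
Function('K')(R) = Mul(-4, R)
s = Rational(-1, 105) (s = Pow(Add(7, Mul(-7, Pow(-4, 2))), -1) = Pow(Add(7, Mul(-7, 16)), -1) = Pow(Add(7, -112), -1) = Pow(-105, -1) = Rational(-1, 105) ≈ -0.0095238)
Function('f')(G, L) = Add(-15, Mul(3, Pow(L, 2))) (Function('f')(G, L) = Mul(3, Add(-5, Pow(L, 2))) = Add(-15, Mul(3, Pow(L, 2))))
Pow(Add(s, Function('f')(6, Function('K')(5))), 2) = Pow(Add(Rational(-1, 105), Add(-15, Mul(3, Pow(Mul(-4, 5), 2)))), 2) = Pow(Add(Rational(-1, 105), Add(-15, Mul(3, Pow(-20, 2)))), 2) = Pow(Add(Rational(-1, 105), Add(-15, Mul(3, 400))), 2) = Pow(Add(Rational(-1, 105), Add(-15, 1200)), 2) = Pow(Add(Rational(-1, 105), 1185), 2) = Pow(Rational(124424, 105), 2) = Rational(15481331776, 11025)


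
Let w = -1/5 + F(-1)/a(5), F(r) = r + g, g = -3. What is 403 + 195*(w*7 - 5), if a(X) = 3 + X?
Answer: -3055/2 ≈ -1527.5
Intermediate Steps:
F(r) = -3 + r (F(r) = r - 3 = -3 + r)
w = -7/10 (w = -1/5 + (-3 - 1)/(3 + 5) = -1*1/5 - 4/8 = -1/5 - 4*1/8 = -1/5 - 1/2 = -7/10 ≈ -0.70000)
403 + 195*(w*7 - 5) = 403 + 195*(-7/10*7 - 5) = 403 + 195*(-49/10 - 5) = 403 + 195*(-99/10) = 403 - 3861/2 = -3055/2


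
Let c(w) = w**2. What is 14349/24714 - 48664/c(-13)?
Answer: -400085705/1392222 ≈ -287.37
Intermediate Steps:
14349/24714 - 48664/c(-13) = 14349/24714 - 48664/((-13)**2) = 14349*(1/24714) - 48664/169 = 4783/8238 - 48664*1/169 = 4783/8238 - 48664/169 = -400085705/1392222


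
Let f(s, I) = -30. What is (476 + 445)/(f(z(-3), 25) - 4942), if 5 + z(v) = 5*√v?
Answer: -921/4972 ≈ -0.18524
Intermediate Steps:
z(v) = -5 + 5*√v
(476 + 445)/(f(z(-3), 25) - 4942) = (476 + 445)/(-30 - 4942) = 921/(-4972) = 921*(-1/4972) = -921/4972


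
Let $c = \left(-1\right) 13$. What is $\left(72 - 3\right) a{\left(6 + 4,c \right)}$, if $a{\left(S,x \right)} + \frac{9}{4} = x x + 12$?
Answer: $\frac{49335}{4} \approx 12334.0$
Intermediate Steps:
$c = -13$
$a{\left(S,x \right)} = \frac{39}{4} + x^{2}$ ($a{\left(S,x \right)} = - \frac{9}{4} + \left(x x + 12\right) = - \frac{9}{4} + \left(x^{2} + 12\right) = - \frac{9}{4} + \left(12 + x^{2}\right) = \frac{39}{4} + x^{2}$)
$\left(72 - 3\right) a{\left(6 + 4,c \right)} = \left(72 - 3\right) \left(\frac{39}{4} + \left(-13\right)^{2}\right) = 69 \left(\frac{39}{4} + 169\right) = 69 \cdot \frac{715}{4} = \frac{49335}{4}$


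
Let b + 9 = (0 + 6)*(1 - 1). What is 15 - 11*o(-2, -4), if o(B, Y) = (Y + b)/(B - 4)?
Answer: -53/6 ≈ -8.8333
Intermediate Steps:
b = -9 (b = -9 + (0 + 6)*(1 - 1) = -9 + 6*0 = -9 + 0 = -9)
o(B, Y) = (-9 + Y)/(-4 + B) (o(B, Y) = (Y - 9)/(B - 4) = (-9 + Y)/(-4 + B))
15 - 11*o(-2, -4) = 15 - 11*(-9 - 4)/(-4 - 2) = 15 - 11*(-13)/(-6) = 15 - (-11)*(-13)/6 = 15 - 11*13/6 = 15 - 143/6 = -53/6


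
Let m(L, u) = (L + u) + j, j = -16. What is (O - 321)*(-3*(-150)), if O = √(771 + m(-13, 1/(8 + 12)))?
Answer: -144450 + 135*√8245 ≈ -1.3219e+5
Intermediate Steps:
m(L, u) = -16 + L + u (m(L, u) = (L + u) - 16 = -16 + L + u)
O = 3*√8245/10 (O = √(771 + (-16 - 13 + 1/(8 + 12))) = √(771 + (-16 - 13 + 1/20)) = √(771 - 579/20) = √(14841/20) = 3*√8245/10 ≈ 27.241)
(O - 321)*(-3*(-150)) = (3*√8245/10 - 321)*(-3*(-150)) = (-321 + 3*√8245/10)*450 = -144450 + 135*√8245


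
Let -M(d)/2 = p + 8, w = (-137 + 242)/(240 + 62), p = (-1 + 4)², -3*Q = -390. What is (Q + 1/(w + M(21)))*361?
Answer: 476840568/10163 ≈ 46919.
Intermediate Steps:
Q = 130 (Q = -⅓*(-390) = 130)
p = 9 (p = 3² = 9)
w = 105/302 ≈ 0.34768
M(d) = -34 (M(d) = -2*(9 + 8) = -2*17 = -34)
(Q + 1/(w + M(21)))*361 = (130 + 1/(105/302 - 34))*361 = (130 + 1/(-10163/302))*361 = (130 - 302/10163)*361 = (1320888/10163)*361 = 476840568/10163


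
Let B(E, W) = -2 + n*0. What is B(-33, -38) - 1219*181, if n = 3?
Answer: -220641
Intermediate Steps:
B(E, W) = -2 (B(E, W) = -2 + 3*0 = -2 + 0 = -2)
B(-33, -38) - 1219*181 = -2 - 1219*181 = -2 - 220639 = -220641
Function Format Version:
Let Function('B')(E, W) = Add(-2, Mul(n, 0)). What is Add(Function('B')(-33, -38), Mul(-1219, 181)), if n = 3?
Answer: -220641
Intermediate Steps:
Function('B')(E, W) = -2 (Function('B')(E, W) = Add(-2, Mul(3, 0)) = Add(-2, 0) = -2)
Add(Function('B')(-33, -38), Mul(-1219, 181)) = Add(-2, Mul(-1219, 181)) = Add(-2, -220639) = -220641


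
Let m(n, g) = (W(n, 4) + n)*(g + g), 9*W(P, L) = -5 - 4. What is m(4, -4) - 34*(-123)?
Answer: 4158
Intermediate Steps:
W(P, L) = -1 (W(P, L) = (-5 - 4)/9 = (⅑)*(-9) = -1)
m(n, g) = 2*g*(-1 + n) (m(n, g) = (-1 + n)*(g + g) = (-1 + n)*(2*g) = 2*g*(-1 + n))
m(4, -4) - 34*(-123) = 2*(-4)*(-1 + 4) - 34*(-123) = 2*(-4)*3 + 4182 = -24 + 4182 = 4158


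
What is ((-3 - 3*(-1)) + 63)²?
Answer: 3969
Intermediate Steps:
((-3 - 3*(-1)) + 63)² = ((-3 + 3) + 63)² = (0 + 63)² = 63² = 3969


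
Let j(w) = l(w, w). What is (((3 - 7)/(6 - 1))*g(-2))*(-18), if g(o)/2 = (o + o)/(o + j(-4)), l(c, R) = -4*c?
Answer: -288/35 ≈ -8.2286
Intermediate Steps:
j(w) = -4*w
g(o) = 4*o/(16 + o) (g(o) = 2*((o + o)/(o - 4*(-4))) = 2*((2*o)/(o + 16)) = 2*((2*o)/(16 + o)) = 2*(2*o/(16 + o)) = 4*o/(16 + o))
(((3 - 7)/(6 - 1))*g(-2))*(-18) = (((3 - 7)/(6 - 1))*(4*(-2)/(16 - 2)))*(-18) = ((-4/5)*(4*(-2)/14))*(-18) = ((-4*⅕)*(4*(-2)*(1/14)))*(-18) = -⅘*(-4/7)*(-18) = (16/35)*(-18) = -288/35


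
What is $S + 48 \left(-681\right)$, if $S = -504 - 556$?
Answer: $-33748$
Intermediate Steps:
$S = -1060$ ($S = -504 - 556 = -1060$)
$S + 48 \left(-681\right) = -1060 + 48 \left(-681\right) = -1060 - 32688 = -33748$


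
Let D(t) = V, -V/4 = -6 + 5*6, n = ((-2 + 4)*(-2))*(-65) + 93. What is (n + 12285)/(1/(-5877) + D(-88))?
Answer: -74273526/564193 ≈ -131.65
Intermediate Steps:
n = 353 (n = (2*(-2))*(-65) + 93 = -4*(-65) + 93 = 260 + 93 = 353)
V = -96 (V = -4*(-6 + 5*6) = -4*(-6 + 30) = -4*24 = -96)
D(t) = -96
(n + 12285)/(1/(-5877) + D(-88)) = (353 + 12285)/(1/(-5877) - 96) = 12638/(-1/5877 - 96) = 12638/(-564193/5877) = 12638*(-5877/564193) = -74273526/564193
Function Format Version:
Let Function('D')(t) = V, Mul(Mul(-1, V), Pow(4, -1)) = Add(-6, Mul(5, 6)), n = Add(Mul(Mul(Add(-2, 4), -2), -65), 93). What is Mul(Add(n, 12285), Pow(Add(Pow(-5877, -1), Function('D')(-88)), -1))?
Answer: Rational(-74273526, 564193) ≈ -131.65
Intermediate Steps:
n = 353 (n = Add(Mul(Mul(2, -2), -65), 93) = Add(Mul(-4, -65), 93) = Add(260, 93) = 353)
V = -96 (V = Mul(-4, Add(-6, Mul(5, 6))) = Mul(-4, Add(-6, 30)) = Mul(-4, 24) = -96)
Function('D')(t) = -96
Mul(Add(n, 12285), Pow(Add(Pow(-5877, -1), Function('D')(-88)), -1)) = Mul(Add(353, 12285), Pow(Add(Pow(-5877, -1), -96), -1)) = Mul(12638, Pow(Add(Rational(-1, 5877), -96), -1)) = Mul(12638, Pow(Rational(-564193, 5877), -1)) = Mul(12638, Rational(-5877, 564193)) = Rational(-74273526, 564193)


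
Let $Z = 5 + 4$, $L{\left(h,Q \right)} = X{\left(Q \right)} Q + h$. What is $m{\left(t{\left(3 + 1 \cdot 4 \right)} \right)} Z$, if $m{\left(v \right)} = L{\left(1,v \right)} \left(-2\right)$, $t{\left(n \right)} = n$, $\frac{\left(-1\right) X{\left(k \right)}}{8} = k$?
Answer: $7038$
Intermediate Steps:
$X{\left(k \right)} = - 8 k$
$L{\left(h,Q \right)} = h - 8 Q^{2}$ ($L{\left(h,Q \right)} = - 8 Q Q + h = - 8 Q^{2} + h = h - 8 Q^{2}$)
$m{\left(v \right)} = -2 + 16 v^{2}$ ($m{\left(v \right)} = \left(1 - 8 v^{2}\right) \left(-2\right) = -2 + 16 v^{2}$)
$Z = 9$
$m{\left(t{\left(3 + 1 \cdot 4 \right)} \right)} Z = \left(-2 + 16 \left(3 + 1 \cdot 4\right)^{2}\right) 9 = \left(-2 + 16 \left(3 + 4\right)^{2}\right) 9 = \left(-2 + 16 \cdot 7^{2}\right) 9 = \left(-2 + 16 \cdot 49\right) 9 = \left(-2 + 784\right) 9 = 782 \cdot 9 = 7038$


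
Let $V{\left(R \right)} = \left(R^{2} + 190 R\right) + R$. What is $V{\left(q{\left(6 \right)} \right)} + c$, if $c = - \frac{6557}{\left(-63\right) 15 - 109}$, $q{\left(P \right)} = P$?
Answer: $\frac{1252385}{1054} \approx 1188.2$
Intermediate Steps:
$V{\left(R \right)} = R^{2} + 191 R$
$c = \frac{6557}{1054}$ ($c = - \frac{6557}{-945 - 109} = - \frac{6557}{-1054} = \left(-6557\right) \left(- \frac{1}{1054}\right) = \frac{6557}{1054} \approx 6.2211$)
$V{\left(q{\left(6 \right)} \right)} + c = 6 \left(191 + 6\right) + \frac{6557}{1054} = 6 \cdot 197 + \frac{6557}{1054} = 1182 + \frac{6557}{1054} = \frac{1252385}{1054}$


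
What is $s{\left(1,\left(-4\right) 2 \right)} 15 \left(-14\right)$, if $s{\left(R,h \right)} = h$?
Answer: $1680$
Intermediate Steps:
$s{\left(1,\left(-4\right) 2 \right)} 15 \left(-14\right) = \left(-4\right) 2 \cdot 15 \left(-14\right) = \left(-8\right) 15 \left(-14\right) = \left(-120\right) \left(-14\right) = 1680$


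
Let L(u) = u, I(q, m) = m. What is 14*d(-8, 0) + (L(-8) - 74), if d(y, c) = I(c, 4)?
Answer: -26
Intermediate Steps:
d(y, c) = 4
14*d(-8, 0) + (L(-8) - 74) = 14*4 + (-8 - 74) = 56 - 82 = -26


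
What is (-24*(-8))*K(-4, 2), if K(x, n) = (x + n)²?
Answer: 768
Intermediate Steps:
K(x, n) = (n + x)²
(-24*(-8))*K(-4, 2) = (-24*(-8))*(2 - 4)² = 192*(-2)² = 192*4 = 768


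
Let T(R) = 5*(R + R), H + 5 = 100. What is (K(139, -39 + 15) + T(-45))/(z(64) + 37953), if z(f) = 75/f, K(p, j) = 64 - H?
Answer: -30784/2429067 ≈ -0.012673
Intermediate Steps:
H = 95 (H = -5 + 100 = 95)
T(R) = 10*R (T(R) = 5*(2*R) = 10*R)
K(p, j) = -31 (K(p, j) = 64 - 1*95 = 64 - 95 = -31)
(K(139, -39 + 15) + T(-45))/(z(64) + 37953) = (-31 + 10*(-45))/(75/64 + 37953) = (-31 - 450)/(75*(1/64) + 37953) = -481/(75/64 + 37953) = -481/2429067/64 = -481*64/2429067 = -30784/2429067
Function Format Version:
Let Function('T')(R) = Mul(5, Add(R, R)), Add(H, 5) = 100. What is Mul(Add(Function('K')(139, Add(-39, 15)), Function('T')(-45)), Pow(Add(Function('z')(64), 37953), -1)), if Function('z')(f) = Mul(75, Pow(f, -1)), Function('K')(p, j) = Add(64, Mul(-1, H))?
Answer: Rational(-30784, 2429067) ≈ -0.012673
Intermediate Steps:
H = 95 (H = Add(-5, 100) = 95)
Function('T')(R) = Mul(10, R) (Function('T')(R) = Mul(5, Mul(2, R)) = Mul(10, R))
Function('K')(p, j) = -31 (Function('K')(p, j) = Add(64, Mul(-1, 95)) = Add(64, -95) = -31)
Mul(Add(Function('K')(139, Add(-39, 15)), Function('T')(-45)), Pow(Add(Function('z')(64), 37953), -1)) = Mul(Add(-31, Mul(10, -45)), Pow(Add(Mul(75, Pow(64, -1)), 37953), -1)) = Mul(Add(-31, -450), Pow(Add(Mul(75, Rational(1, 64)), 37953), -1)) = Mul(-481, Pow(Add(Rational(75, 64), 37953), -1)) = Mul(-481, Pow(Rational(2429067, 64), -1)) = Mul(-481, Rational(64, 2429067)) = Rational(-30784, 2429067)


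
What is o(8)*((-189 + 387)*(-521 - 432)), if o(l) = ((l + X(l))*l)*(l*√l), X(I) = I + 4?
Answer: -483056640*√2 ≈ -6.8315e+8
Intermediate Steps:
X(I) = 4 + I
o(l) = l^(5/2)*(4 + 2*l) (o(l) = ((l + (4 + l))*l)*(l*√l) = ((4 + 2*l)*l)*l^(3/2) = (l*(4 + 2*l))*l^(3/2) = l^(5/2)*(4 + 2*l))
o(8)*((-189 + 387)*(-521 - 432)) = (2*8^(5/2)*(2 + 8))*((-189 + 387)*(-521 - 432)) = (2*(128*√2)*10)*(198*(-953)) = (2560*√2)*(-188694) = -483056640*√2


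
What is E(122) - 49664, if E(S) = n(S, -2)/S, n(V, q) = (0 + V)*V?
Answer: -49542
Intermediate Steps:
n(V, q) = V² (n(V, q) = V*V = V²)
E(S) = S (E(S) = S²/S = S)
E(122) - 49664 = 122 - 49664 = -49542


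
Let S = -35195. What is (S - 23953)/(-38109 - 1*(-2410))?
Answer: 59148/35699 ≈ 1.6569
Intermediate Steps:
(S - 23953)/(-38109 - 1*(-2410)) = (-35195 - 23953)/(-38109 - 1*(-2410)) = -59148/(-38109 + 2410) = -59148/(-35699) = -59148*(-1/35699) = 59148/35699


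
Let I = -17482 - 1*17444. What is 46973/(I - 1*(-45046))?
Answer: 46973/10120 ≈ 4.6416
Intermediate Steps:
I = -34926 (I = -17482 - 17444 = -34926)
46973/(I - 1*(-45046)) = 46973/(-34926 - 1*(-45046)) = 46973/(-34926 + 45046) = 46973/10120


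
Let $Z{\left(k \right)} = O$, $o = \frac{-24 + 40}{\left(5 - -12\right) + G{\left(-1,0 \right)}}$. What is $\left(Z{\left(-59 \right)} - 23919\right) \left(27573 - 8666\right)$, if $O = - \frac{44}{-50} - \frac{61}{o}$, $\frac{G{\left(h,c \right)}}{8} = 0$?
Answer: $- \frac{181378121911}{400} \approx -4.5345 \cdot 10^{8}$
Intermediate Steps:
$G{\left(h,c \right)} = 0$ ($G{\left(h,c \right)} = 8 \cdot 0 = 0$)
$o = \frac{16}{17}$ ($o = \frac{-24 + 40}{\left(5 - -12\right) + 0} = \frac{16}{\left(5 + 12\right) + 0} = \frac{16}{17 + 0} = \frac{16}{17} \approx 0.94118$)
$O = - \frac{25573}{400}$ ($O = - \frac{44}{-50} - \frac{61}{\frac{16}{17}} = \left(-44\right) \left(- \frac{1}{50}\right) - \frac{1037}{16} = \frac{22}{25} - \frac{1037}{16} = - \frac{25573}{400} \approx -63.932$)
$Z{\left(k \right)} = - \frac{25573}{400}$
$\left(Z{\left(-59 \right)} - 23919\right) \left(27573 - 8666\right) = \left(- \frac{25573}{400} - 23919\right) \left(27573 - 8666\right) = \left(- \frac{9593173}{400}\right) 18907 = - \frac{181378121911}{400}$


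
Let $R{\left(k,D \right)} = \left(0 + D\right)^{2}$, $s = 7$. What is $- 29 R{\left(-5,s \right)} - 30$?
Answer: $-1451$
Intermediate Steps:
$R{\left(k,D \right)} = D^{2}$
$- 29 R{\left(-5,s \right)} - 30 = - 29 \cdot 7^{2} - 30 = \left(-29\right) 49 - 30 = -1421 - 30 = -1451$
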